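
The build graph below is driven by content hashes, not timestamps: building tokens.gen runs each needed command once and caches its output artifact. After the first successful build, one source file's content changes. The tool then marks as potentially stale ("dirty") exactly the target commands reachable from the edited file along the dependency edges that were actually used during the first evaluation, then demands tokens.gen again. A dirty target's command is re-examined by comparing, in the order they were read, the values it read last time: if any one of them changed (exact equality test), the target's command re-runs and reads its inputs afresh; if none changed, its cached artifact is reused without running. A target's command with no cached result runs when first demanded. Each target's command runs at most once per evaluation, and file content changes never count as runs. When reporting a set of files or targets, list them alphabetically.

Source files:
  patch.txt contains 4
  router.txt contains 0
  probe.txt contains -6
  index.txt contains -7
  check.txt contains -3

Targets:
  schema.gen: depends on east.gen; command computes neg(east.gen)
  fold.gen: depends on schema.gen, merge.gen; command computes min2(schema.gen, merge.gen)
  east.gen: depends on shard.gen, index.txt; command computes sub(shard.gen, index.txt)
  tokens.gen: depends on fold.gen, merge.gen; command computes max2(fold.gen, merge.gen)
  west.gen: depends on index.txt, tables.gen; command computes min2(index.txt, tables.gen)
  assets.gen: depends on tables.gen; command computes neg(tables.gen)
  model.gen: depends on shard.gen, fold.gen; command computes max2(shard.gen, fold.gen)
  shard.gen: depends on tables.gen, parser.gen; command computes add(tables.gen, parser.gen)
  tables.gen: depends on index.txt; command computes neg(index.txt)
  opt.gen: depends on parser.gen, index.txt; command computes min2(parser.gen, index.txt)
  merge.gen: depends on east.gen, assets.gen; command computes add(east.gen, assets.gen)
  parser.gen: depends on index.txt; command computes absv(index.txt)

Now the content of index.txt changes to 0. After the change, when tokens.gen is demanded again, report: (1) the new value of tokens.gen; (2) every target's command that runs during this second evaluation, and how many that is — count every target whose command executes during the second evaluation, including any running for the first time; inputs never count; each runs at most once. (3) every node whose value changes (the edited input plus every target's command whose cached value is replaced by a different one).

tokens.gen now evaluates to 0.
Run set: assets.gen, east.gen, fold.gen, merge.gen, parser.gen, schema.gen, shard.gen, tables.gen, tokens.gen (9 run).
Changed values: assets.gen, east.gen, fold.gen, index.txt, merge.gen, parser.gen, schema.gen, shard.gen, tables.gen, tokens.gen.

Initial pass — values computed on the first demand:
  parser.gen = absv(-7) = 7
  tables.gen = neg(-7) = 7
  assets.gen = neg(7) = -7
  shard.gen = add(7, 7) = 14
  east.gen = sub(14, -7) = 21
  merge.gen = add(21, -7) = 14
  schema.gen = neg(21) = -21
  fold.gen = min2(-21, 14) = -21
  tokens.gen = max2(-21, 14) = 14

Second demand — change propagation:
  parser.gen: re-runs because index.txt -7->0; new result 0.
  tables.gen: re-runs because index.txt -7->0; new result 0.
  assets.gen: re-runs because tables.gen 7->0; new result 0.
  shard.gen: re-runs because tables.gen 7->0; parser.gen 7->0; new result 0.
  east.gen: re-runs because shard.gen 14->0; index.txt -7->0; new result 0.
  merge.gen: re-runs because east.gen 21->0; assets.gen -7->0; new result 0.
  schema.gen: re-runs because east.gen 21->0; new result 0.
  fold.gen: re-runs because schema.gen -21->0; merge.gen 14->0; new result 0.
  tokens.gen: re-runs because fold.gen -21->0; merge.gen 14->0; new result 0.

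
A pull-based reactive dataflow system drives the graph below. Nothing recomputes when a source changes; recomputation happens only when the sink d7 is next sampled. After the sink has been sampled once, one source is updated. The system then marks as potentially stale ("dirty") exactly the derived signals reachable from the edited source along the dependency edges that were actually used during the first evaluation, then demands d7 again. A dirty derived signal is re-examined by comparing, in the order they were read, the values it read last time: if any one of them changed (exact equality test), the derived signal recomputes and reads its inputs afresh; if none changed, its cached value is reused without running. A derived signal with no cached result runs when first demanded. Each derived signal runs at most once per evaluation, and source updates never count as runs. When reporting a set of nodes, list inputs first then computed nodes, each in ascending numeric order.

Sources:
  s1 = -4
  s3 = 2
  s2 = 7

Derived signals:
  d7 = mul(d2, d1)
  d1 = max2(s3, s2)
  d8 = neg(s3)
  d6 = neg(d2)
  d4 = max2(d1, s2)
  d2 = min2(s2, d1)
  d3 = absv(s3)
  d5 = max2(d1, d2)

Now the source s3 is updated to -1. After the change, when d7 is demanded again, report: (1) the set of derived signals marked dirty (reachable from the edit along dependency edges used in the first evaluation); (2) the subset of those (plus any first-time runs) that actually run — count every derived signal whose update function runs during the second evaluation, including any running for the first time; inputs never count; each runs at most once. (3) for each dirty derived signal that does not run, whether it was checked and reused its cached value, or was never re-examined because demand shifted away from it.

First evaluation (everything demanded from the output):
  d1 = max2(2, 7) = 7
  d2 = min2(7, 7) = 7
  d7 = mul(7, 7) = 49

Propagation after the edit:
  d1: runs — s3 2->-1; result 7 (same value as before).
  d2: checked — values it read are unchanged (s2 unchanged, d1 unchanged); reused cached 7 without running.
  d7: checked — values it read are unchanged (d2 unchanged, d1 unchanged); reused cached 49 without running.

Key observation: the change is absorbed at d1 — it re-runs but produces the same value, and the output's value is unchanged.

Marked dirty: d1, d2, d7.
Derived signals that run: d1 — 1 in total.
Checked but reused from cache: d2, d7.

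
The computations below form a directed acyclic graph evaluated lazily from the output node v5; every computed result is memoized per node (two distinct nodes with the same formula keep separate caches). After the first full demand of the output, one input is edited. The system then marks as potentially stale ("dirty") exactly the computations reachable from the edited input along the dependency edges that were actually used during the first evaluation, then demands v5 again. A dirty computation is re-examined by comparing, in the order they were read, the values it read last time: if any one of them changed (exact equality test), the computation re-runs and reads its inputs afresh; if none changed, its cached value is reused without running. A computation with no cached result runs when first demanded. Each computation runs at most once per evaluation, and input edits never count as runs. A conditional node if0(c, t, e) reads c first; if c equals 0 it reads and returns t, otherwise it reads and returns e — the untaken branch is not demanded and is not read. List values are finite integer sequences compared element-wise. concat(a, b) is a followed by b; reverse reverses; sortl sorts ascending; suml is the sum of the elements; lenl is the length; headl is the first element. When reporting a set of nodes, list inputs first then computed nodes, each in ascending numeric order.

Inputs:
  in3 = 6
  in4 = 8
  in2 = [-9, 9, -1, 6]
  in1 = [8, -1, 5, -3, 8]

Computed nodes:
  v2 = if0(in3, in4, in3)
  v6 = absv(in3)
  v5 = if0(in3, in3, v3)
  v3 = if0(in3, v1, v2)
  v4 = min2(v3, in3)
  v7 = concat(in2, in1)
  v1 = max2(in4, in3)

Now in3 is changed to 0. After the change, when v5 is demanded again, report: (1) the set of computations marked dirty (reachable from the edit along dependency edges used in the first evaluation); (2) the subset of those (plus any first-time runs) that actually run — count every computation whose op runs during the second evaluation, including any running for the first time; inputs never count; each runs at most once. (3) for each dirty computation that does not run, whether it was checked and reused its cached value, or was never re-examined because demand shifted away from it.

The edit dirties: v2, v3, v5.
1 computations run: v5.
Unvisited dirty nodes (no longer demanded): v2, v3.
Note the branch switch — demand abandons v2, v3, which are never re-examined.

First demand of the output computes:
  v2 = if0(in3=6 -> else branch in3) = 6
  v3 = if0(in3=6 -> else branch v2) = 6
  v5 = if0(in3=6 -> else branch v3) = 6

After the edit, cleaning proceeds:
  v2: stays stale; no demand reaches it after the flip.
  v3: stays stale; no demand reaches it after the flip.
  v5: a read changed (in3 6->0) — executes, giving 0.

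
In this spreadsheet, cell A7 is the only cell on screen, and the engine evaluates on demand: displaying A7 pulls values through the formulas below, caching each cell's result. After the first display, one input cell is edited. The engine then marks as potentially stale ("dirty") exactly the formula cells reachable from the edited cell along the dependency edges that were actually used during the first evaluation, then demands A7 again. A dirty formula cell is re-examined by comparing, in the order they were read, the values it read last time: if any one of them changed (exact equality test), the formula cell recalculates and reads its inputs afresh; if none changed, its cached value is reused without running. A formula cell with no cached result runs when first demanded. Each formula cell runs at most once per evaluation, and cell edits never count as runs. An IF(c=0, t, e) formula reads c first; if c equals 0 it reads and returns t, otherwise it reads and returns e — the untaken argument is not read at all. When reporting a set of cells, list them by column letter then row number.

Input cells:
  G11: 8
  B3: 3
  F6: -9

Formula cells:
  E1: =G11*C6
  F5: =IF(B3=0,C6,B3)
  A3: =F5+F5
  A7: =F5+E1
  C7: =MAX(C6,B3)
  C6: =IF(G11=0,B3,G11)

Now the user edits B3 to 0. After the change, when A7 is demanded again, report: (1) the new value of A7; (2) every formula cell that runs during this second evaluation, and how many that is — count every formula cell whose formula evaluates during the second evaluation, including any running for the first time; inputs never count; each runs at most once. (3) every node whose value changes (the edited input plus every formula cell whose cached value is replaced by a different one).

Initial pass — values computed on the first demand:
  C6 = IF(G11=0: G11=8 -> else branch G11) = 8
  E1 = 8 * 8 = 64
  F5 = IF(B3=0: B3=3 -> else branch B3) = 3
  A7 = 3 + 64 = 67

Second demand — change propagation:
  F5: re-runs because B3 3->0; B3 3->0; new result 8.
  A7: re-runs because F5 3->8; new result 72.

A7 now evaluates to 72.
Run set: A7, F5 (2 run).
Changed values: A7, B3, F5.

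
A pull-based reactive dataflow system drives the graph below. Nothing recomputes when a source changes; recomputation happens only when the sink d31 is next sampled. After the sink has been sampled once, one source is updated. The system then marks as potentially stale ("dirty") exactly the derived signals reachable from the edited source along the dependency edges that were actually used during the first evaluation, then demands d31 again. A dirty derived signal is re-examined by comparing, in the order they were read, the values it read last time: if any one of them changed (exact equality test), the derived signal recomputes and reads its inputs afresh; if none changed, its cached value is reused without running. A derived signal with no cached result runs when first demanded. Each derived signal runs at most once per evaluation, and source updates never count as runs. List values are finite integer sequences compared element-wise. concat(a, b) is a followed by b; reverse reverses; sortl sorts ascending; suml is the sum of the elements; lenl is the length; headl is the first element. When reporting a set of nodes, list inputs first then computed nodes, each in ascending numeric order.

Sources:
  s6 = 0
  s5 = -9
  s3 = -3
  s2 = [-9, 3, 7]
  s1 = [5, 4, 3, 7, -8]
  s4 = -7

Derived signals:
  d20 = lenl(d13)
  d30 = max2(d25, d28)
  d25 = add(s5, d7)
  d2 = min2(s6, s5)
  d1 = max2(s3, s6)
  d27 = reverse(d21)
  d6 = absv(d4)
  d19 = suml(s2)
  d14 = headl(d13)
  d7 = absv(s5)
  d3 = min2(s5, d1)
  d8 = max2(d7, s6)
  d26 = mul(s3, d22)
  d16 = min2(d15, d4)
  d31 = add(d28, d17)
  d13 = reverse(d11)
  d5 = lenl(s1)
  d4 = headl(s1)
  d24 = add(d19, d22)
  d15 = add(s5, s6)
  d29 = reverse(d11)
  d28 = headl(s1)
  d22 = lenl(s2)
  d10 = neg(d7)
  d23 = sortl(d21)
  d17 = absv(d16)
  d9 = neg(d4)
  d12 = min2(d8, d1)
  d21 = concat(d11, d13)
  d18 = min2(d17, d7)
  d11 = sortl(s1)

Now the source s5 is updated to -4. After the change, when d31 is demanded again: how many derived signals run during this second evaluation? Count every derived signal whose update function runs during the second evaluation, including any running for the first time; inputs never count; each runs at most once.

First evaluation (everything demanded from the output):
  d4 = headl([5, 4, 3, 7, -8]) = 5
  d15 = add(-9, 0) = -9
  d16 = min2(-9, 5) = -9
  d17 = absv(-9) = 9
  d28 = headl([5, 4, 3, 7, -8]) = 5
  d31 = add(5, 9) = 14

Propagation after the edit:
  d15: runs — s5 -9->-4; result -4.
  d16: runs — d15 -9->-4; result -4.
  d17: runs — d16 -9->-4; result 4.
  d31: runs — d17 9->4; result 9.

Derived signals that run: d15, d16, d17, d31 — 4 in total.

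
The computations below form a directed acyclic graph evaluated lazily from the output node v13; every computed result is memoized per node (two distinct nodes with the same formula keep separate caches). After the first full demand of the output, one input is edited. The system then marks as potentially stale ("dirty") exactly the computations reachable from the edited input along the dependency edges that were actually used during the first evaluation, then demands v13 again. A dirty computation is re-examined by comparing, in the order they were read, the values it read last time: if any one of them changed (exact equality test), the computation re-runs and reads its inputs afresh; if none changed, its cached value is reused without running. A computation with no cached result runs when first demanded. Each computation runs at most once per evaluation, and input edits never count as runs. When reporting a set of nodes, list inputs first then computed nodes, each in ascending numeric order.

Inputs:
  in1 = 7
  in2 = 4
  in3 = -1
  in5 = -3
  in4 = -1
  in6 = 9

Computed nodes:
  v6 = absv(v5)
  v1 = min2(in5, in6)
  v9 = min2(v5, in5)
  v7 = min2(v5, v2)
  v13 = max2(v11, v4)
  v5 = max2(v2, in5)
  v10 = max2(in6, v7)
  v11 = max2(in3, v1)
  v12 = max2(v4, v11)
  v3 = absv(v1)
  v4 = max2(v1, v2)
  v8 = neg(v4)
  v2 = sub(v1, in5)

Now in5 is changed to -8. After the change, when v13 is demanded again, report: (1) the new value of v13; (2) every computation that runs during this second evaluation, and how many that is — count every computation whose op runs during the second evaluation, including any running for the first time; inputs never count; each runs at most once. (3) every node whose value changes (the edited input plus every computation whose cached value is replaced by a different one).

First demand of the output computes:
  v1 = min2(-3, 9) = -3
  v2 = sub(-3, -3) = 0
  v4 = max2(-3, 0) = 0
  v11 = max2(-1, -3) = -1
  v13 = max2(-1, 0) = 0

After the edit, cleaning proceeds:
  v1: a read changed (in5 -3->-8) — executes, giving -8.
  v2: a read changed (v1 -3->-8; in5 -3->-8) — executes, giving 0 — identical to its old value.
  v4: a read changed (v1 -3->-8) — executes, giving 0 — identical to its old value.
  v11: a read changed (v1 -3->-8) — executes, giving -1 — identical to its old value.
  v13: dirty, but its reads are unchanged (v11 unchanged, v4 unchanged); cached 0 stands.

Note where the cutoff bites: v13 is checked, finds nothing changed, and keeps its cache.

Demanding v13 again yields 0.
4 computations run: v1, v2, v4, v11.
The nodes whose values change: in5, v1.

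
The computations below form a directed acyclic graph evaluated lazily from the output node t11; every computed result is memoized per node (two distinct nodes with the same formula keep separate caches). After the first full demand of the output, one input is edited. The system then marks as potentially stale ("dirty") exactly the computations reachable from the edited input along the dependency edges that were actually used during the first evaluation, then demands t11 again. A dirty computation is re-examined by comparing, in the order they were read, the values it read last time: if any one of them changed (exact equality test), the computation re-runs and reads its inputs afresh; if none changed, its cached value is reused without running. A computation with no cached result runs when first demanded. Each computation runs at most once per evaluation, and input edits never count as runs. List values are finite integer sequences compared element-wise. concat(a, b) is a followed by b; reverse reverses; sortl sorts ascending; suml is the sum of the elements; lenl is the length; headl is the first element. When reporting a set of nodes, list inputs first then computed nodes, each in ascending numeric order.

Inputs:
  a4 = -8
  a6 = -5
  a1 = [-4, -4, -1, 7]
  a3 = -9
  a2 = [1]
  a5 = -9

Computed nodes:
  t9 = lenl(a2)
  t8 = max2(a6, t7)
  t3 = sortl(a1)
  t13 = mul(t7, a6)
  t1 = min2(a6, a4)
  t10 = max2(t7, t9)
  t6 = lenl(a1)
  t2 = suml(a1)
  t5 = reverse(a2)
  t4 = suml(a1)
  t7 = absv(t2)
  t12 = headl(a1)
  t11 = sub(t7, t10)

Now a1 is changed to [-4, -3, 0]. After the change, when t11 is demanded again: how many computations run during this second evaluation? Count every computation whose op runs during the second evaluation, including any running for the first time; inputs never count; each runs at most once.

4 computations run: t2, t7, t10, t11.

First demand of the output computes:
  t2 = suml([-4, -4, -1, 7]) = -2
  t7 = absv(-2) = 2
  t9 = lenl([1]) = 1
  t10 = max2(2, 1) = 2
  t11 = sub(2, 2) = 0

After the edit, cleaning proceeds:
  t2: a read changed (a1 [-4, -4, -1, 7]->[-4, -3, 0]) — executes, giving -7.
  t7: a read changed (t2 -2->-7) — executes, giving 7.
  t10: a read changed (t7 2->7) — executes, giving 7.
  t11: a read changed (t7 2->7; t10 2->7) — executes, giving 0 — identical to its old value.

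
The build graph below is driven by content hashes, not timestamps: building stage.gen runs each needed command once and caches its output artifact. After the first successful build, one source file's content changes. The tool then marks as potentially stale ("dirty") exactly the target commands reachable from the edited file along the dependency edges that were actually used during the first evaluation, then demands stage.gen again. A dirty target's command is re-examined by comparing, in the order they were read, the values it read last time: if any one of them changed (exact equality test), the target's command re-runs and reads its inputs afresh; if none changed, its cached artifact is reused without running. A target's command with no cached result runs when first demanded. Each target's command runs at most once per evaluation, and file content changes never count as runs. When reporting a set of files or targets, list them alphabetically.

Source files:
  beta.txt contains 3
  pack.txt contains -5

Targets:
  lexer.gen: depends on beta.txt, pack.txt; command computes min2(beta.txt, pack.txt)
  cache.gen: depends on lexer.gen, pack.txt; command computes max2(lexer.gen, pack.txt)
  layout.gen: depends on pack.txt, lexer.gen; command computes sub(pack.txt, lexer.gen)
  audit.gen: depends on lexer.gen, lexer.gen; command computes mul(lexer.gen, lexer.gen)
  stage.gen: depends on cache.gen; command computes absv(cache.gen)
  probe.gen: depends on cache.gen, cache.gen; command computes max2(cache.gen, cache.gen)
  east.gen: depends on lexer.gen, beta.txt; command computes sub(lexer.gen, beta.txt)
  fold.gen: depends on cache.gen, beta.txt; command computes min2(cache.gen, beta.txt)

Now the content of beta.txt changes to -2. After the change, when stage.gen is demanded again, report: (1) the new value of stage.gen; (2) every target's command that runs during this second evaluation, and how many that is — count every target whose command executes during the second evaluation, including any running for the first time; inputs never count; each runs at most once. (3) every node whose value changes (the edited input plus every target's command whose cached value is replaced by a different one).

stage.gen now evaluates to 5.
Run set: lexer.gen (1 run).
Changed values: beta.txt.
The important point: lexer.gen recomputes to an identical value, and the output ends up unchanged.

Initial pass — values computed on the first demand:
  lexer.gen = min2(3, -5) = -5
  cache.gen = max2(-5, -5) = -5
  stage.gen = absv(-5) = 5

Second demand — change propagation:
  lexer.gen: re-runs because beta.txt 3->-2; new result -5 (unchanged).
  cache.gen: re-examined; everything it read last time is the same (lexer.gen unchanged, pack.txt unchanged) — cache -5 kept, no run.
  stage.gen: re-examined; everything it read last time is the same (cache.gen unchanged) — cache 5 kept, no run.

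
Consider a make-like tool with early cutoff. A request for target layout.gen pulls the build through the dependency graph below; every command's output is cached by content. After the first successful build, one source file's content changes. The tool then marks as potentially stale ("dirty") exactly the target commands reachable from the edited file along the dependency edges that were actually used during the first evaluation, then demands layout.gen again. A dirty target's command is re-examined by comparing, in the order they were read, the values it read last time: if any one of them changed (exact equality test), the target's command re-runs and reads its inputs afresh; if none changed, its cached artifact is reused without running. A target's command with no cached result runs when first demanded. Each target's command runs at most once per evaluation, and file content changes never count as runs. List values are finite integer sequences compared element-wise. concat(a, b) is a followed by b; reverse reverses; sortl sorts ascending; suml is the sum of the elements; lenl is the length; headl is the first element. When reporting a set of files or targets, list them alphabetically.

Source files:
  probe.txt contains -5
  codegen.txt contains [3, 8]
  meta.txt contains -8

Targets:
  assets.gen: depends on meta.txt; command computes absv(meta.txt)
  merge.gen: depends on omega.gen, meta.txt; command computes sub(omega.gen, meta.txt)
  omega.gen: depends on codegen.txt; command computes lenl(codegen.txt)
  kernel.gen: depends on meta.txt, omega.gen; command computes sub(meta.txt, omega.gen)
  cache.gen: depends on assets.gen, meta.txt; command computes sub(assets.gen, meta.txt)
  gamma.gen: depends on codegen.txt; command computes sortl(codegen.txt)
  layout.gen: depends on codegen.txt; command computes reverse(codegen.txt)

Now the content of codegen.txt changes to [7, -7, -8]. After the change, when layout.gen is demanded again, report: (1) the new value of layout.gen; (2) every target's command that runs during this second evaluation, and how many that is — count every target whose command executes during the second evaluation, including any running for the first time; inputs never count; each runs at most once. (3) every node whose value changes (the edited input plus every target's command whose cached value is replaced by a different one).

First demand of the output computes:
  layout.gen = reverse([3, 8]) = [8, 3]

After the edit, cleaning proceeds:
  layout.gen: a read changed (codegen.txt [3, 8]->[7, -7, -8]) — executes, giving [-8, -7, 7].

Demanding layout.gen again yields [-8, -7, 7].
1 target commands run: layout.gen.
The nodes whose values change: codegen.txt, layout.gen.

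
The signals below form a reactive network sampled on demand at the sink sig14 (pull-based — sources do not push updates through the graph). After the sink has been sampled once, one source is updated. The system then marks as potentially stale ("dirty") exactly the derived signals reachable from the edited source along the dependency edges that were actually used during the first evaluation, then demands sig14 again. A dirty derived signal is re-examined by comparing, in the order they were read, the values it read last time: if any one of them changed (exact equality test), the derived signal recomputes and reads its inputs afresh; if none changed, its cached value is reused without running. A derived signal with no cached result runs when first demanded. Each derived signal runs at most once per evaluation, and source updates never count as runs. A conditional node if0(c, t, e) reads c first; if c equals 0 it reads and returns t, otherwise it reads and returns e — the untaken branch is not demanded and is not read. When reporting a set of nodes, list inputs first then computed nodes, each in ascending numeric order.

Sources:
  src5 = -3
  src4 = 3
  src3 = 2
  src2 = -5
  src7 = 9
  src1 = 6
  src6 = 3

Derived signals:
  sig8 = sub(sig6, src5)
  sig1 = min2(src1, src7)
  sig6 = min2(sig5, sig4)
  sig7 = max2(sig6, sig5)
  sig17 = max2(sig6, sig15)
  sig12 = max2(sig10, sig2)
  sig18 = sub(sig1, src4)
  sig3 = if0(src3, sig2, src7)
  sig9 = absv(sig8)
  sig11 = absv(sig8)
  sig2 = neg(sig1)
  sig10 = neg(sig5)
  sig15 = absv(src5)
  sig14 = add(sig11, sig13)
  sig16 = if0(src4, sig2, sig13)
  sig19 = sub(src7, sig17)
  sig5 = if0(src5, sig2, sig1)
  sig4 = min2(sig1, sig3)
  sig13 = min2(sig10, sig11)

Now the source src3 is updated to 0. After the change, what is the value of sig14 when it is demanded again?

Initial pass — values computed on the first demand:
  sig1 = min2(6, 9) = 6
  sig3 = if0(src3=2 -> else branch src7) = 9
  sig4 = min2(6, 9) = 6
  sig5 = if0(src5=-3 -> else branch sig1) = 6
  sig6 = min2(6, 6) = 6
  sig8 = sub(6, -3) = 9
  sig10 = neg(6) = -6
  sig11 = absv(9) = 9
  sig13 = min2(-6, 9) = -6
  sig14 = add(9, -6) = 3

Second demand — change propagation:
  sig2: newly demanded (no cache) — executes and yields -6.
  sig3: re-runs because src3 2->0; new result -6.
  sig4: re-runs because sig3 9->-6; new result -6.
  sig6: re-runs because sig4 6->-6; new result -6.
  sig8: re-runs because sig6 6->-6; new result -3.
  sig11: re-runs because sig8 9->-3; new result 3.
  sig13: re-runs because sig11 9->3; new result -6 (unchanged).
  sig14: re-runs because sig11 9->3; new result -3.

The important point: the flipped condition pulls in fresh nodes; sig2 runs for the first time.

sig14 now evaluates to -3.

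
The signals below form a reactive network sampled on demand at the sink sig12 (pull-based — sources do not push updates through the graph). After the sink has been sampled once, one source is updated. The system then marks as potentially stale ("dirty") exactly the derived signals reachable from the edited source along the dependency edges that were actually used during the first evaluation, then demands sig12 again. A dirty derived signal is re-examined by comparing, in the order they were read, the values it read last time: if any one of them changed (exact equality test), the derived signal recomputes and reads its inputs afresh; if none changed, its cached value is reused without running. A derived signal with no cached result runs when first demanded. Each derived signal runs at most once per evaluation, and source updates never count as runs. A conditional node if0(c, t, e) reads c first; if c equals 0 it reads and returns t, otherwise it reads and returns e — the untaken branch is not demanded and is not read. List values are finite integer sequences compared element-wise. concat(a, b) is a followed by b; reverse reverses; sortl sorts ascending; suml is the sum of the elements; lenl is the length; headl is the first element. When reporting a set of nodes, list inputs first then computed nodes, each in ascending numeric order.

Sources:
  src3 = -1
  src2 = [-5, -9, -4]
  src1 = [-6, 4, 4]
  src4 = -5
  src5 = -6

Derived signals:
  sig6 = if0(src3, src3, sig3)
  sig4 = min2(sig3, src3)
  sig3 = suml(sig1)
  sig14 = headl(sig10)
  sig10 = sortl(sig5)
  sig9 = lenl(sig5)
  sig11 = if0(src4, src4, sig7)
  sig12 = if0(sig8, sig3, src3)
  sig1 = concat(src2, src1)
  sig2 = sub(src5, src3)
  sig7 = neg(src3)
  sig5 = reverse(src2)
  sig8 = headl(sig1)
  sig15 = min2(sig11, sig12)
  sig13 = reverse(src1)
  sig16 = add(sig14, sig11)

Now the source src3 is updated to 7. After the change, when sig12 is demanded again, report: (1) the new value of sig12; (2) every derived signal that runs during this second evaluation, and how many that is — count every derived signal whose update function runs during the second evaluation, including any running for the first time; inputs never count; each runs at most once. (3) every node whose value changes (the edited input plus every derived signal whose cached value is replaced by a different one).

sig12 now evaluates to 7.
Run set: sig12 (1 run).
Changed values: src3, sig12.

Initial pass — values computed on the first demand:
  sig1 = concat([-5, -9, -4], [-6, 4, 4]) = [-5, -9, -4, -6, 4, 4]
  sig8 = headl([-5, -9, -4, -6, 4, 4]) = -5
  sig12 = if0(sig8=-5 -> else branch src3) = -1

Second demand — change propagation:
  sig12: re-runs because src3 -1->7; new result 7.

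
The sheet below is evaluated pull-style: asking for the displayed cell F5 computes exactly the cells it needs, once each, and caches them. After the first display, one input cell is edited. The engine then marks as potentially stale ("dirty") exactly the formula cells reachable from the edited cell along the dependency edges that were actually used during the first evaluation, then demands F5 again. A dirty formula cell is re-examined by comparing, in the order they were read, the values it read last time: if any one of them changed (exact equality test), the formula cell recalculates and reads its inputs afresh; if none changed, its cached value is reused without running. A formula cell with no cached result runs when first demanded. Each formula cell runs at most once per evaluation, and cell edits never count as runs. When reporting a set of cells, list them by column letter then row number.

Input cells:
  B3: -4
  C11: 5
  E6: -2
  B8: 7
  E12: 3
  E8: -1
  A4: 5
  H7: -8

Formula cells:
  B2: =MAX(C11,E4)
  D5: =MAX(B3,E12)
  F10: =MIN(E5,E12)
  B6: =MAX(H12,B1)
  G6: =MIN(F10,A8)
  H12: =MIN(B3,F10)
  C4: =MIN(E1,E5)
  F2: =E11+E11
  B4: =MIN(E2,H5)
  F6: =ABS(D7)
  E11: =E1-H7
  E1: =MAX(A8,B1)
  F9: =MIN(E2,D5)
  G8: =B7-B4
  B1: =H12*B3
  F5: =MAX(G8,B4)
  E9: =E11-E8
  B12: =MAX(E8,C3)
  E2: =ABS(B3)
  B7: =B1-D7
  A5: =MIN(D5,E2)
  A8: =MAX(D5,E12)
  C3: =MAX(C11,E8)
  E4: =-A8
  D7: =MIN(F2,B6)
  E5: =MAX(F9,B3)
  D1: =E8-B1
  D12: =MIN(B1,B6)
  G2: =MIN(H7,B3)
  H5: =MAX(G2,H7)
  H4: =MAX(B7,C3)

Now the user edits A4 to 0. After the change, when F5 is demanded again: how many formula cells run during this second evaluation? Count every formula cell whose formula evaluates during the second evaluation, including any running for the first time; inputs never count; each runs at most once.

0 formula cells run: none.
Note the shortcut — nothing in the graph depends on A4 at all, so no recomputation happens.

First demand of the output computes:
  D5 = MAX(-4, 3) = 3
  A8 = MAX(3, 3) = 3
  E2 = ABS(-4) = 4
  F9 = MIN(4, 3) = 3
  E5 = MAX(3, -4) = 3
  F10 = MIN(3, 3) = 3
  G2 = MIN(-8, -4) = -8
  H5 = MAX(-8, -8) = -8
  B4 = MIN(4, -8) = -8
  H12 = MIN(-4, 3) = -4
  B1 = -4 * -4 = 16
  B6 = MAX(-4, 16) = 16
  E1 = MAX(3, 16) = 16
  E11 = 16 - -8 = 24
  F2 = 24 + 24 = 48
  D7 = MIN(48, 16) = 16
  B7 = 16 - 16 = 0
  G8 = 0 - -8 = 8
  F5 = MAX(8, -8) = 8

After the edit, cleaning proceeds:
  no node depends on A4 at all; the second demand re-runs nothing.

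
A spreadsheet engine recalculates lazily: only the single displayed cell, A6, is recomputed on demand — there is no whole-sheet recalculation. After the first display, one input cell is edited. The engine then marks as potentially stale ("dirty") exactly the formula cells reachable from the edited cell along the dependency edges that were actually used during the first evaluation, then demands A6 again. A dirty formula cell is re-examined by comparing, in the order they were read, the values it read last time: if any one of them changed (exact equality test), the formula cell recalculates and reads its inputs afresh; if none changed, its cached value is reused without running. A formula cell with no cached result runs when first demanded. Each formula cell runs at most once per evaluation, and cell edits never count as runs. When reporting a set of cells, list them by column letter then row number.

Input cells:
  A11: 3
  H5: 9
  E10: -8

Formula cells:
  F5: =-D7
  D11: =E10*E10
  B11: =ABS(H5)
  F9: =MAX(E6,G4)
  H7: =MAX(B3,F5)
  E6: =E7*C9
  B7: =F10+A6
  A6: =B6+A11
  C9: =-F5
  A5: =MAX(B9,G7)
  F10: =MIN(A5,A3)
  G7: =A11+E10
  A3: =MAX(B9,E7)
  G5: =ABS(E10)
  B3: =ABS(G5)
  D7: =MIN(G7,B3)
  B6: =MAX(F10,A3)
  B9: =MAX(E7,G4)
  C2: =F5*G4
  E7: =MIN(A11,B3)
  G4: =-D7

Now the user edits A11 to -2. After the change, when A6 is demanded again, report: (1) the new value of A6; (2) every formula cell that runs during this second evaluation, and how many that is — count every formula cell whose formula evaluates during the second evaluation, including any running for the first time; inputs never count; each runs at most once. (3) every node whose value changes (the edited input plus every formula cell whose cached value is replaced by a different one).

New value of A6: 8.
Formula cells that run: A3, A5, A6, B6, B9, D7, E7, F10, G4, G7 — 10 in total.
Values that change: A3, A5, A11, B6, B9, D7, E7, F10, G4, G7.

First evaluation (everything demanded from the output):
  G5 = ABS(-8) = 8
  B3 = ABS(8) = 8
  E7 = MIN(3, 8) = 3
  G7 = 3 + -8 = -5
  D7 = MIN(-5, 8) = -5
  G4 = -(-5) = 5
  B9 = MAX(3, 5) = 5
  A3 = MAX(5, 3) = 5
  A5 = MAX(5, -5) = 5
  F10 = MIN(5, 5) = 5
  B6 = MAX(5, 5) = 5
  A6 = 5 + 3 = 8

Propagation after the edit:
  E7: runs — A11 3->-2; result -2.
  G7: runs — A11 3->-2; result -10.
  D7: runs — G7 -5->-10; result -10.
  G4: runs — D7 -5->-10; result 10.
  B9: runs — E7 3->-2; G4 5->10; result 10.
  A3: runs — B9 5->10; E7 3->-2; result 10.
  A5: runs — B9 5->10; G7 -5->-10; result 10.
  F10: runs — A5 5->10; A3 5->10; result 10.
  B6: runs — F10 5->10; A3 5->10; result 10.
  A6: runs — B6 5->10; A11 3->-2; result 8 (same value as before).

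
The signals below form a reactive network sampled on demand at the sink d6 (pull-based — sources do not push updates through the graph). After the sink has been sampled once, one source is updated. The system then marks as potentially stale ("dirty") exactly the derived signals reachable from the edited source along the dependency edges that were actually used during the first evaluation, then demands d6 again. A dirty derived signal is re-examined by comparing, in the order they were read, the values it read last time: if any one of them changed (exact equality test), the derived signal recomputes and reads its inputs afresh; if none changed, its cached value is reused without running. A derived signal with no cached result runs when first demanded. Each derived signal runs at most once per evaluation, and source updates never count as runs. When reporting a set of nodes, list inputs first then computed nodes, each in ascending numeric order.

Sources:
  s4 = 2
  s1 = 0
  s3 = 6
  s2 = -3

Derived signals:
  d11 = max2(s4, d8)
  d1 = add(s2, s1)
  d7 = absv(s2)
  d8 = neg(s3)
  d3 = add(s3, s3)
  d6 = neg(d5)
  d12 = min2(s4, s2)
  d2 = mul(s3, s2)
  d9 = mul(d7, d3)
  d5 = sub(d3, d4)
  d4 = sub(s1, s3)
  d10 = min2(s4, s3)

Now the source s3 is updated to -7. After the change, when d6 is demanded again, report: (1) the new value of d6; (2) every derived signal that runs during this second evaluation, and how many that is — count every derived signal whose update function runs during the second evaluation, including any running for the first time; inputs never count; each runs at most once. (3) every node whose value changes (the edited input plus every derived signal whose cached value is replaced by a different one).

Initial pass — values computed on the first demand:
  d3 = add(6, 6) = 12
  d4 = sub(0, 6) = -6
  d5 = sub(12, -6) = 18
  d6 = neg(18) = -18

Second demand — change propagation:
  d3: re-runs because s3 6->-7; s3 6->-7; new result -14.
  d4: re-runs because s3 6->-7; new result 7.
  d5: re-runs because d3 12->-14; d4 -6->7; new result -21.
  d6: re-runs because d5 18->-21; new result 21.

d6 now evaluates to 21.
Run set: d3, d4, d5, d6 (4 run).
Changed values: s3, d3, d4, d5, d6.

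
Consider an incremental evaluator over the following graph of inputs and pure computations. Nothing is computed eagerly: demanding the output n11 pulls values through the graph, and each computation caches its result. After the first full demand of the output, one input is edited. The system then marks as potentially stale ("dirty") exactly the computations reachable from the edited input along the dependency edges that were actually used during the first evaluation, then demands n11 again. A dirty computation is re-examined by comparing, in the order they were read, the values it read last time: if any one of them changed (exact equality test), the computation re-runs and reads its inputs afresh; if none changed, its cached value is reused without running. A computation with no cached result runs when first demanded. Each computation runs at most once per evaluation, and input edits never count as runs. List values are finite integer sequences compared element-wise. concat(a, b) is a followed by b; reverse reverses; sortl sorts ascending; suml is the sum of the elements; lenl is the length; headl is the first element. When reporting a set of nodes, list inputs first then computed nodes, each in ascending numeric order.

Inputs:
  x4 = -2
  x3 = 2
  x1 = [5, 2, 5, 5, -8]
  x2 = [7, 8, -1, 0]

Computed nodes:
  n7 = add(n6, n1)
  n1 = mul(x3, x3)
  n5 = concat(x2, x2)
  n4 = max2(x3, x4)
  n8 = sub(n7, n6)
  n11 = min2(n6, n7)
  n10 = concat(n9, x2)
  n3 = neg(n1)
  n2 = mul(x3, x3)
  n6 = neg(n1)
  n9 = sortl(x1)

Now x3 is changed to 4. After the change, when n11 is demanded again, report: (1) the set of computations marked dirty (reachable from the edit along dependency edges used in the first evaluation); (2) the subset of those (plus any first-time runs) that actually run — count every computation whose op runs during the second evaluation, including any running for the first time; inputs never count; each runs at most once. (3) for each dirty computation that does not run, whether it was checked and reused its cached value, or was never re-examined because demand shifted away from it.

Initial pass — values computed on the first demand:
  n1 = mul(2, 2) = 4
  n6 = neg(4) = -4
  n7 = add(-4, 4) = 0
  n11 = min2(-4, 0) = -4

Second demand — change propagation:
  n1: re-runs because x3 2->4; x3 2->4; new result 16.
  n6: re-runs because n1 4->16; new result -16.
  n7: re-runs because n6 -4->-16; n1 4->16; new result 0 (unchanged).
  n11: re-runs because n6 -4->-16; new result -16.

Dirty set: n1, n6, n7, n11.
Run set: n1, n6, n7, n11 (4 run).
All dirty computations ended up running.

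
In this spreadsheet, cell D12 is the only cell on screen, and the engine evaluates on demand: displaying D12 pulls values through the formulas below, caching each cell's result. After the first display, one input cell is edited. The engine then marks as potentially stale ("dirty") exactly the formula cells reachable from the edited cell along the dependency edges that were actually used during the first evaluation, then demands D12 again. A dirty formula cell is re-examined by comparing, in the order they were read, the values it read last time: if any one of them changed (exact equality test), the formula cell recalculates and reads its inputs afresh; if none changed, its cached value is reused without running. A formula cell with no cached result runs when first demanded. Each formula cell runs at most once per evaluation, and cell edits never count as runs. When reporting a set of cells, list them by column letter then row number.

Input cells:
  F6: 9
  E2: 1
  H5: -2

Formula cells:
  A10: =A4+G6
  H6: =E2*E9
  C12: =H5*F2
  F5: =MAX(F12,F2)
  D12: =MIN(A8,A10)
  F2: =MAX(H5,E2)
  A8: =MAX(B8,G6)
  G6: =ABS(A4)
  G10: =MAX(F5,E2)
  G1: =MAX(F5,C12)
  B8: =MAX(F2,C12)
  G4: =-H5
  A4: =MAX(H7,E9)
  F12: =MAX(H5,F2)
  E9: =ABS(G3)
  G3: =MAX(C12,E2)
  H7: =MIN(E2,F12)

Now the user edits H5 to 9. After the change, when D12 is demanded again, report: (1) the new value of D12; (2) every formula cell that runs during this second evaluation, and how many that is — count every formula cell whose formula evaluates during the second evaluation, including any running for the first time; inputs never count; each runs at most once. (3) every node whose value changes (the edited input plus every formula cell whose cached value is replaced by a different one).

Initial pass — values computed on the first demand:
  F2 = MAX(-2, 1) = 1
  C12 = -2 * 1 = -2
  B8 = MAX(1, -2) = 1
  F12 = MAX(-2, 1) = 1
  G3 = MAX(-2, 1) = 1
  E9 = ABS(1) = 1
  H7 = MIN(1, 1) = 1
  A4 = MAX(1, 1) = 1
  G6 = ABS(1) = 1
  A8 = MAX(1, 1) = 1
  A10 = 1 + 1 = 2
  D12 = MIN(1, 2) = 1

Second demand — change propagation:
  F2: re-runs because H5 -2->9; new result 9.
  C12: re-runs because H5 -2->9; F2 1->9; new result 81.
  B8: re-runs because F2 1->9; C12 -2->81; new result 81.
  F12: re-runs because H5 -2->9; F2 1->9; new result 9.
  G3: re-runs because C12 -2->81; new result 81.
  E9: re-runs because G3 1->81; new result 81.
  H7: re-runs because F12 1->9; new result 1 (unchanged).
  A4: re-runs because E9 1->81; new result 81.
  G6: re-runs because A4 1->81; new result 81.
  A8: re-runs because B8 1->81; G6 1->81; new result 81.
  A10: re-runs because A4 1->81; G6 1->81; new result 162.
  D12: re-runs because A8 1->81; A10 2->162; new result 81.

D12 now evaluates to 81.
Run set: A4, A8, A10, B8, C12, D12, E9, F2, F12, G3, G6, H7 (12 run).
Changed values: A4, A8, A10, B8, C12, D12, E9, F2, F12, G3, G6, H5.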